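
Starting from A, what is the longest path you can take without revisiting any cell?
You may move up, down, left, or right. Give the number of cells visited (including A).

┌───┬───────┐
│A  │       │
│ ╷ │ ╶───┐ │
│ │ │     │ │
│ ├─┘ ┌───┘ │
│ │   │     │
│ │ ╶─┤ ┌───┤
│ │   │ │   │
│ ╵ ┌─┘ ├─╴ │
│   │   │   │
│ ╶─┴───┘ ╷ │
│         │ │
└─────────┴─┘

Finding longest simple path using DFS:
Start: (0, 0)
Longest path visits 21 cells
Path: A → down → down → down → down → right → up → up → right → up → up → right → right → right → down → down → left → left → down → down → left

Solution:

┌───┬───────┐
│A  │↱ → → ↓│
│ ╷ │ ╶───┐ │
│↓│ │↑    │↓│
│ ├─┘ ┌───┘ │
│↓│↱ ↑│↓ ← ↲│
│ │ ╶─┤ ┌───┤
│↓│↑  │↓│   │
│ ╵ ┌─┘ ├─╴ │
│↳ ↑│B ↲│   │
│ ╶─┴───┘ ╷ │
│         │ │
└─────────┴─┘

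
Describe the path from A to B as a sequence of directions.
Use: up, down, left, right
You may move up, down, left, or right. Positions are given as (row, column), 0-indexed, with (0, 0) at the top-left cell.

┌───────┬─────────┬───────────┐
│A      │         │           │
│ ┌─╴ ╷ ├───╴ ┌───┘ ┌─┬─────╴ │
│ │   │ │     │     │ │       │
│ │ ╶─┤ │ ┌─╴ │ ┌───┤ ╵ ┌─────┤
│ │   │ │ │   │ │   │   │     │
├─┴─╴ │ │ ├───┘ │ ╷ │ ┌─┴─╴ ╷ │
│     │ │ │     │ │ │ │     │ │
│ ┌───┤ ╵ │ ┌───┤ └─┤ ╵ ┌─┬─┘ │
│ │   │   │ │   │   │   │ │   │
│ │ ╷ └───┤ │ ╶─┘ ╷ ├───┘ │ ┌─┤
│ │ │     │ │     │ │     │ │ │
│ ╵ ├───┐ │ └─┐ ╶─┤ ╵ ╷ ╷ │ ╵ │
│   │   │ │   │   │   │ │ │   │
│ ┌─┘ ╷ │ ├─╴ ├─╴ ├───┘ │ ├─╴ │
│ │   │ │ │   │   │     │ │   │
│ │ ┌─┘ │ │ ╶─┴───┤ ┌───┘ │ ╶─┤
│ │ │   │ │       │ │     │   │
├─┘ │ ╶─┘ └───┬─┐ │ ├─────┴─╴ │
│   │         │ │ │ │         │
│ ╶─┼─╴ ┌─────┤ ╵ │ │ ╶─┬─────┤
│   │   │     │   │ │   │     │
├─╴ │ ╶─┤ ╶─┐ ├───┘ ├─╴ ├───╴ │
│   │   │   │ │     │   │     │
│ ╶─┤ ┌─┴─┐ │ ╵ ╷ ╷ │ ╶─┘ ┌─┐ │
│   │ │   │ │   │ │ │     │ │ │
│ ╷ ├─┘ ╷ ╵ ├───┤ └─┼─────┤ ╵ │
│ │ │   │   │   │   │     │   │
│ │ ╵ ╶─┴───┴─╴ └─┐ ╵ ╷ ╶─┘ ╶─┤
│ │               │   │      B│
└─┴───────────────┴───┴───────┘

Finding the path and converting it to directions:
Path through cells: (0,0) → (0,1) → (0,2) → (1,2) → (1,1) → (2,1) → (2,2) → (3,2) → (3,1) → (3,0) → (4,0) → (5,0) → (6,0) → (6,1) → (5,1) → (4,1) → (4,2) → (5,2) → (5,3) → (5,4) → (6,4) → (7,4) → (8,4) → (9,4) → (9,3) → (9,2) → (8,2) → (8,3) → (7,3) → (6,3) → (6,2) → (7,2) → (7,1) → (8,1) → (9,1) → (9,0) → (10,0) → (10,1) → (11,1) → (11,0) → (12,0) → (12,1) → (13,1) → (14,1) → (14,2) → (13,2) → (13,3) → (12,3) → (12,4) → (13,4) → (13,5) → (12,5) → (11,5) → (11,4) → (10,4) → (10,5) → (10,6) → (11,6) → (12,6) → (12,7) → (11,7) → (11,8) → (12,8) → (13,8) → (13,9) → (14,9) → (14,10) → (13,10) → (13,11) → (14,11) → (14,12) → (14,13) → (14,14)
Directions: right, right, down, left, down, right, down, left, left, down, down, down, right, up, up, right, down, right, right, down, down, down, down, left, left, up, right, up, up, left, down, left, down, down, left, down, right, down, left, down, right, down, down, right, up, right, up, right, down, right, up, up, left, up, right, right, down, down, right, up, right, down, down, right, down, right, up, right, down, right, right, right

Solution:

┌───────┬─────────┬───────────┐
│A → ↓  │         │           │
│ ┌─╴ ╷ ├───╴ ┌───┘ ┌─┬─────╴ │
│ │↓ ↲│ │     │     │ │       │
│ │ ╶─┤ │ ┌─╴ │ ┌───┤ ╵ ┌─────┤
│ │↳ ↓│ │ │   │ │   │   │     │
├─┴─╴ │ │ ├───┘ │ ╷ │ ┌─┴─╴ ╷ │
│↓ ← ↲│ │ │     │ │ │ │     │ │
│ ┌───┤ ╵ │ ┌───┤ └─┤ ╵ ┌─┬─┘ │
│↓│↱ ↓│   │ │   │   │   │ │   │
│ │ ╷ └───┤ │ ╶─┘ ╷ ├───┘ │ ┌─┤
│↓│↑│↳ → ↓│ │     │ │     │ │ │
│ ╵ ├───┐ │ └─┐ ╶─┤ ╵ ╷ ╷ │ ╵ │
│↳ ↑│↓ ↰│↓│   │   │   │ │ │   │
│ ┌─┘ ╷ │ ├─╴ ├─╴ ├───┘ │ ├─╴ │
│ │↓ ↲│↑│↓│   │   │     │ │   │
│ │ ┌─┘ │ │ ╶─┴───┤ ┌───┘ │ ╶─┤
│ │↓│↱ ↑│↓│       │ │     │   │
├─┘ │ ╶─┘ └───┬─┐ │ ├─────┴─╴ │
│↓ ↲│↑ ← ↲    │ │ │ │         │
│ ╶─┼─╴ ┌─────┤ ╵ │ │ ╶─┬─────┤
│↳ ↓│   │↱ → ↓│   │ │   │     │
├─╴ │ ╶─┤ ╶─┐ ├───┘ ├─╴ ├───╴ │
│↓ ↲│   │↑ ↰│↓│↱ ↓  │   │     │
│ ╶─┤ ┌─┴─┐ │ ╵ ╷ ╷ │ ╶─┘ ┌─┐ │
│↳ ↓│ │↱ ↓│↑│↳ ↑│↓│ │     │ │ │
│ ╷ ├─┘ ╷ ╵ ├───┤ └─┼─────┤ ╵ │
│ │↓│↱ ↑│↳ ↑│   │↳ ↓│↱ ↓  │   │
│ │ ╵ ╶─┴───┴─╴ └─┐ ╵ ╷ ╶─┘ ╶─┤
│ │↳ ↑            │↳ ↑│↳ → → B│
└─┴───────────────┴───┴───────┘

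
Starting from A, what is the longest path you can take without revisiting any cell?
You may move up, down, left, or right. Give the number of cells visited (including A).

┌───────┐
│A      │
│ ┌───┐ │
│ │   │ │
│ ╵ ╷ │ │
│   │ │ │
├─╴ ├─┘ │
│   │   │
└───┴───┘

Finding longest simple path using DFS:
Start: (0, 0)
Longest path visits 8 cells
Path: A → right → right → right → down → down → down → left

Solution:

┌───────┐
│A → → ↓│
│ ┌───┐ │
│ │   │↓│
│ ╵ ╷ │ │
│   │ │↓│
├─╴ ├─┘ │
│   │B ↲│
└───┴───┘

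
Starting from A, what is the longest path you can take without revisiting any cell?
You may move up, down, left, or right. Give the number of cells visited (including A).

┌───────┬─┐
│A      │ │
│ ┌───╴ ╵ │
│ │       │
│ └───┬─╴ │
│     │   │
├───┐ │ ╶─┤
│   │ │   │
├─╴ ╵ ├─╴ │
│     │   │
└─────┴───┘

Finding longest simple path using DFS:
Start: (0, 0)
Longest path visits 12 cells
Path: A → right → right → right → down → right → down → left → down → right → down → left

Solution:

┌───────┬─┐
│A → → ↓│ │
│ ┌───╴ ╵ │
│ │    ↳ ↓│
│ └───┬─╴ │
│     │↓ ↲│
├───┐ │ ╶─┤
│   │ │↳ ↓│
├─╴ ╵ ├─╴ │
│     │B ↲│
└─────┴───┘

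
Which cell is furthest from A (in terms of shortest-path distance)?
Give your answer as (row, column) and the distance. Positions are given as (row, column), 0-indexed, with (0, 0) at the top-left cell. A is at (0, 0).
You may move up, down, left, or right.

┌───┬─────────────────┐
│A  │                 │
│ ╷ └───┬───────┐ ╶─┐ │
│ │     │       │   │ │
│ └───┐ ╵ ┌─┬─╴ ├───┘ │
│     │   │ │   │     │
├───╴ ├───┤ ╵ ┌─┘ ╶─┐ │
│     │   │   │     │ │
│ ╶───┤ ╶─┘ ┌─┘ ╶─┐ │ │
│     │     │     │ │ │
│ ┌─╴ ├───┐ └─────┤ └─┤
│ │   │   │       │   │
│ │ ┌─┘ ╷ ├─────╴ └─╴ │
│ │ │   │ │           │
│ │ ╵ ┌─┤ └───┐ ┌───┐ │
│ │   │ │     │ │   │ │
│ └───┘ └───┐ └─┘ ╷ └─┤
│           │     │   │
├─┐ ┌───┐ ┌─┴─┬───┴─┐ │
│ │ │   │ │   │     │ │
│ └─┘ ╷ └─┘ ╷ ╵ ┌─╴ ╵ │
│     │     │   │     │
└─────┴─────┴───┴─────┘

Computing BFS distances from A to all cells:
Furthest cell: (9, 0)
Distance: 49 steps

Path from A to the furthest cell:

┌───┬─────────────────┐
│A  │                 │
│ ╷ └───┬───────┐ ╶─┐ │
│↓│     │       │   │ │
│ └───┐ ╵ ┌─┬─╴ ├───┘ │
│↳ → ↓│   │ │   │     │
├───╴ ├───┤ ╵ ┌─┘ ╶─┐ │
│↓ ← ↲│   │   │     │ │
│ ╶───┤ ╶─┘ ┌─┘ ╶─┐ │ │
│↳ → ↓│     │     │ │ │
│ ┌─╴ ├───┐ └─────┤ └─┤
│ │↓ ↲│↱ ↓│       │   │
│ │ ┌─┘ ╷ ├─────╴ └─╴ │
│ │↓│↱ ↑│↓│           │
│ │ ╵ ┌─┤ └───┐ ┌───┐ │
│ │↳ ↑│ │↳ → ↓│ │↱ ↓│ │
│ └───┘ └───┐ └─┘ ╷ └─┤
│           │↳ → ↑│↳ ↓│
├─┐ ┌───┐ ┌─┴─┬───┴─┐ │
│B│ │↓ ↰│ │↓ ↰│↓ ← ↰│↓│
│ └─┘ ╷ └─┘ ╷ ╵ ┌─╴ ╵ │
│↑ ← ↲│↑ ← ↲│↑ ↲│  ↑ ↲│
└─────┴─────┴───┴─────┘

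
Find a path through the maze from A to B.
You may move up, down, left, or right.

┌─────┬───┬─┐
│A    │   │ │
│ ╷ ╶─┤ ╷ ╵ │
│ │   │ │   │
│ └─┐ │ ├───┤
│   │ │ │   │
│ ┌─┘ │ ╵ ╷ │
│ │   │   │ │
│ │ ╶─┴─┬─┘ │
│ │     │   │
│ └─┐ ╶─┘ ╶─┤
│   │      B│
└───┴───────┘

Finding the shortest path through the maze:
Path length: 12 steps
Directions: right → down → right → down → down → left → down → right → down → right → right → right

Solution:

┌─────┬───┬─┐
│A ↓  │   │ │
│ ╷ ╶─┤ ╷ ╵ │
│ │↳ ↓│ │   │
│ └─┐ │ ├───┤
│   │↓│ │   │
│ ┌─┘ │ ╵ ╷ │
│ │↓ ↲│   │ │
│ │ ╶─┴─┬─┘ │
│ │↳ ↓  │   │
│ └─┐ ╶─┘ ╶─┤
│   │↳ → → B│
└───┴───────┘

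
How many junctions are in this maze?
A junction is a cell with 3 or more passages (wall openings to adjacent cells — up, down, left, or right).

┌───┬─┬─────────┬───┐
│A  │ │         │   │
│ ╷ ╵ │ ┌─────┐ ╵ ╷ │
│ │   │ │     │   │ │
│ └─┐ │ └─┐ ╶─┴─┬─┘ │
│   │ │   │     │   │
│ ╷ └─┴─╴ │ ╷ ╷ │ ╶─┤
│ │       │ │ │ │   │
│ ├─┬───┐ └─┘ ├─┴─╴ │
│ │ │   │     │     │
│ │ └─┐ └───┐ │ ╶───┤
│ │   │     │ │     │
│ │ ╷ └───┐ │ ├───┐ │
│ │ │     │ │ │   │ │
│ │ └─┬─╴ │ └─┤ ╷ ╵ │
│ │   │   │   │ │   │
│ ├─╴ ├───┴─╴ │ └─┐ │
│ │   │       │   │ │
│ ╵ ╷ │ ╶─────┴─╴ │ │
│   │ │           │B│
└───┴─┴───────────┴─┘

Checking each cell for number of passages:

Junctions found (3+ passages):
  (1, 2): 3 passages
  (1, 5): 3 passages
  (2, 0): 3 passages
  (2, 5): 3 passages
  (2, 6): 3 passages
  (3, 4): 3 passages
  (4, 6): 3 passages
  (5, 1): 3 passages
  (7, 9): 3 passages
  (8, 2): 3 passages
Total junctions: 10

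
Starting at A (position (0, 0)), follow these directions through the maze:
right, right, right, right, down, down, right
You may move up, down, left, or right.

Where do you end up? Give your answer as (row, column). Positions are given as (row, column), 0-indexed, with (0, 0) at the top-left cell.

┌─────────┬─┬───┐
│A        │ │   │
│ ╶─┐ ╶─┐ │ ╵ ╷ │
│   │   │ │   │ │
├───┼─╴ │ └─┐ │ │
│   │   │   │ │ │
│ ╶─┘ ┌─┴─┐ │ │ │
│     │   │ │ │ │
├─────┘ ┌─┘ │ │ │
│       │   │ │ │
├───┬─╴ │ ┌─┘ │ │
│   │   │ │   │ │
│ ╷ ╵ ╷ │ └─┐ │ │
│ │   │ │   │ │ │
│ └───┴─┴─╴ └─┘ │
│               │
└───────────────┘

Following directions step by step:
Start: (0, 0)
  right: (0, 0) → (0, 1)
  right: (0, 1) → (0, 2)
  right: (0, 2) → (0, 3)
  right: (0, 3) → (0, 4)
  down: (0, 4) → (1, 4)
  down: (1, 4) → (2, 4)
  right: (2, 4) → (2, 5)
Final position: (2, 5)

Path taken:

┌─────────┬─┬───┐
│A → → → ↓│ │   │
│ ╶─┐ ╶─┐ │ ╵ ╷ │
│   │   │↓│   │ │
├───┼─╴ │ └─┐ │ │
│   │   │↳ B│ │ │
│ ╶─┘ ┌─┴─┐ │ │ │
│     │   │ │ │ │
├─────┘ ┌─┘ │ │ │
│       │   │ │ │
├───┬─╴ │ ┌─┘ │ │
│   │   │ │   │ │
│ ╷ ╵ ╷ │ └─┐ │ │
│ │   │ │   │ │ │
│ └───┴─┴─╴ └─┘ │
│               │
└───────────────┘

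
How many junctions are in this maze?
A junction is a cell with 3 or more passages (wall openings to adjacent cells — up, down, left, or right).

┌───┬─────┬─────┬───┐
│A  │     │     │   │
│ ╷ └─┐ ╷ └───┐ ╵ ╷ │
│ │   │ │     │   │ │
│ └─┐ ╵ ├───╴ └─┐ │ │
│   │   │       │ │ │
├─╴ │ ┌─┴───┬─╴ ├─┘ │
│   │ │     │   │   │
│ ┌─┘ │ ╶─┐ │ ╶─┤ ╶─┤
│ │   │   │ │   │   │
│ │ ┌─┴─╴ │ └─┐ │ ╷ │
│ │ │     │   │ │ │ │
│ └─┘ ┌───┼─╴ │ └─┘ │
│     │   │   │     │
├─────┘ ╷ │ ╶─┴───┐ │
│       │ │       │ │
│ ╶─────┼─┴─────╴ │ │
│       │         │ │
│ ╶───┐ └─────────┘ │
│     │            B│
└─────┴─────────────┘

Checking each cell for number of passages:

Junctions found (3+ passages):
  (0, 3): 3 passages
  (1, 8): 3 passages
  (2, 2): 3 passages
  (2, 6): 3 passages
  (4, 8): 3 passages
  (6, 9): 3 passages
  (8, 0): 3 passages
Total junctions: 7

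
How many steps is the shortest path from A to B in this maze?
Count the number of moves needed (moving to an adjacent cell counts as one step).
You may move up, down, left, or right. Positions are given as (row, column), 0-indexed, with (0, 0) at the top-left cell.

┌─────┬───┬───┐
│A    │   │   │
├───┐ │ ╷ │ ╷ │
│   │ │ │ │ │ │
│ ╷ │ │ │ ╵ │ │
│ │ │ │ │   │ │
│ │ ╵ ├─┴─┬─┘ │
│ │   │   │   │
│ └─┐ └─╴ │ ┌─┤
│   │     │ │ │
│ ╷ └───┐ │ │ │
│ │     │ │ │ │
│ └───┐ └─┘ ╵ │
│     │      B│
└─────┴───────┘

Using BFS to find shortest path:
Start: (0, 0), End: (6, 6)
Path found:
(0,0) → (0,1) → (0,2) → (1,2) → (2,2) → (3,2) → (3,1) → (2,1) → (1,1) → (1,0) → (2,0) → (3,0) → (4,0) → (4,1) → (5,1) → (5,2) → (5,3) → (6,3) → (6,4) → (6,5) → (6,6)
Number of steps: 20

Solution:

┌─────┬───┬───┐
│A → ↓│   │   │
├───┐ │ ╷ │ ╷ │
│↓ ↰│↓│ │ │ │ │
│ ╷ │ │ │ ╵ │ │
│↓│↑│↓│ │   │ │
│ │ ╵ ├─┴─┬─┘ │
│↓│↑ ↲│   │   │
│ └─┐ └─╴ │ ┌─┤
│↳ ↓│     │ │ │
│ ╷ └───┐ │ │ │
│ │↳ → ↓│ │ │ │
│ └───┐ └─┘ ╵ │
│     │↳ → → B│
└─────┴───────┘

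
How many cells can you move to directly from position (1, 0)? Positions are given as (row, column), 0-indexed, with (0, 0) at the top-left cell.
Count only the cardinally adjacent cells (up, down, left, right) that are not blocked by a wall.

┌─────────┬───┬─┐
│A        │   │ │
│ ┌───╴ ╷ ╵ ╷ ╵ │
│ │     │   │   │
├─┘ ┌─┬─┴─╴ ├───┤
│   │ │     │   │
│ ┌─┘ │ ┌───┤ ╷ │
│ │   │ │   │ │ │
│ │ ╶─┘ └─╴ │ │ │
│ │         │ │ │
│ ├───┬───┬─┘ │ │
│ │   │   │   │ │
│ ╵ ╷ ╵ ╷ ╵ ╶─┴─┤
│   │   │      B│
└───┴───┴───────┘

Checking passable neighbors of (1, 0):
Neighbors: (0, 0)
Count: 1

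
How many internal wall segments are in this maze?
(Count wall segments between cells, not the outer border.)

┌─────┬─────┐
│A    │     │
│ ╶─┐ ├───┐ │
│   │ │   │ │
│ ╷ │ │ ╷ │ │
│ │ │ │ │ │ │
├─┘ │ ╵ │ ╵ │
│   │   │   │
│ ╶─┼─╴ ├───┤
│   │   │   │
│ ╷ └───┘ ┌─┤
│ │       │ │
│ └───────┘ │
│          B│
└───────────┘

Counting internal wall segments:
Total internal walls: 30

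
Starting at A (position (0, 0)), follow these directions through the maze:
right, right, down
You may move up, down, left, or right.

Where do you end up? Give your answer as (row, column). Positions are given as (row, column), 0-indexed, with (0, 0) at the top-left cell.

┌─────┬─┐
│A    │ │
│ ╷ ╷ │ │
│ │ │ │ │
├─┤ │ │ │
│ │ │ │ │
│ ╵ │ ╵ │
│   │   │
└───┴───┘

Following directions step by step:
Start: (0, 0)
  right: (0, 0) → (0, 1)
  right: (0, 1) → (0, 2)
  down: (0, 2) → (1, 2)
Final position: (1, 2)

Path taken:

┌─────┬─┐
│A → ↓│ │
│ ╷ ╷ │ │
│ │ │B│ │
├─┤ │ │ │
│ │ │ │ │
│ ╵ │ ╵ │
│   │   │
└───┴───┘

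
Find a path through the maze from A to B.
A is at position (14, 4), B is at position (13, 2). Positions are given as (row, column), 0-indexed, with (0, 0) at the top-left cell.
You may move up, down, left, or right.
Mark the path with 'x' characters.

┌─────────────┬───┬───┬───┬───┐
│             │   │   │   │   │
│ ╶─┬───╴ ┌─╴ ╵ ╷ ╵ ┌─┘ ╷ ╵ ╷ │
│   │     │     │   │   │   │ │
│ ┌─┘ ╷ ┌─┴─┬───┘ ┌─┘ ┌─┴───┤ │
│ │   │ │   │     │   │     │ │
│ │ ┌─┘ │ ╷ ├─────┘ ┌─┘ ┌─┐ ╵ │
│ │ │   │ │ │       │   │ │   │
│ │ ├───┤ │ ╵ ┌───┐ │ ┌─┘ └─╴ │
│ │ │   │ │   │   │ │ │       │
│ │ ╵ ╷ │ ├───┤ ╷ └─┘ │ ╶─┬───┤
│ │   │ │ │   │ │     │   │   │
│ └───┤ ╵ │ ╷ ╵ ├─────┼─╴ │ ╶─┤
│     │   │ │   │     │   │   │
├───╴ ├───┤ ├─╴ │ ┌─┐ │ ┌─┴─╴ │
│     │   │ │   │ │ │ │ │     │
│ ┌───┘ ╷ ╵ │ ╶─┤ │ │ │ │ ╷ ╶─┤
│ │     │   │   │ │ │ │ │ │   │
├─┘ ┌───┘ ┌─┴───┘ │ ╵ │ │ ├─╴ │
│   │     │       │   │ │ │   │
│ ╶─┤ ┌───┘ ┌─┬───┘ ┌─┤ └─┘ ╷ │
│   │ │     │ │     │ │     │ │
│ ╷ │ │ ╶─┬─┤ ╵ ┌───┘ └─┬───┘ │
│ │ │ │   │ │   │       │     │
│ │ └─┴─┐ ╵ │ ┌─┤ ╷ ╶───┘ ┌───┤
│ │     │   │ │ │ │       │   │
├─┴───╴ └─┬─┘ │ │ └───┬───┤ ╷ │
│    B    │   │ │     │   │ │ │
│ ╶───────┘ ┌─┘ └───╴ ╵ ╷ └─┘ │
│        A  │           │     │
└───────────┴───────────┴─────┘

Finding the shortest path from (14, 4) to (13, 2):
Path length: 7 steps
Directions: left → left → left → left → up → right → right

Solution:

┌─────────────┬───┬───┬───┬───┐
│             │   │   │   │   │
│ ╶─┬───╴ ┌─╴ ╵ ╷ ╵ ┌─┘ ╷ ╵ ╷ │
│   │     │     │   │   │   │ │
│ ┌─┘ ╷ ┌─┴─┬───┘ ┌─┘ ┌─┴───┤ │
│ │   │ │   │     │   │     │ │
│ │ ┌─┘ │ ╷ ├─────┘ ┌─┘ ┌─┐ ╵ │
│ │ │   │ │ │       │   │ │   │
│ │ ├───┤ │ ╵ ┌───┐ │ ┌─┘ └─╴ │
│ │ │   │ │   │   │ │ │       │
│ │ ╵ ╷ │ ├───┤ ╷ └─┘ │ ╶─┬───┤
│ │   │ │ │   │ │     │   │   │
│ └───┤ ╵ │ ╷ ╵ ├─────┼─╴ │ ╶─┤
│     │   │ │   │     │   │   │
├───╴ ├───┤ ├─╴ │ ┌─┐ │ ┌─┴─╴ │
│     │   │ │   │ │ │ │ │     │
│ ┌───┘ ╷ ╵ │ ╶─┤ │ │ │ │ ╷ ╶─┤
│ │     │   │   │ │ │ │ │ │   │
├─┘ ┌───┘ ┌─┴───┘ │ ╵ │ │ ├─╴ │
│   │     │       │   │ │ │   │
│ ╶─┤ ┌───┘ ┌─┬───┘ ┌─┤ └─┘ ╷ │
│   │ │     │ │     │ │     │ │
│ ╷ │ │ ╶─┬─┤ ╵ ┌───┘ └─┬───┘ │
│ │ │ │   │ │   │       │     │
│ │ └─┴─┐ ╵ │ ┌─┤ ╷ ╶───┘ ┌───┤
│ │     │   │ │ │ │       │   │
├─┴───╴ └─┬─┘ │ │ └───┬───┤ ╷ │
│x x B    │   │ │     │   │ │ │
│ ╶───────┘ ┌─┘ └───╴ ╵ ╷ └─┘ │
│x x x x A  │           │     │
└───────────┴───────────┴─────┘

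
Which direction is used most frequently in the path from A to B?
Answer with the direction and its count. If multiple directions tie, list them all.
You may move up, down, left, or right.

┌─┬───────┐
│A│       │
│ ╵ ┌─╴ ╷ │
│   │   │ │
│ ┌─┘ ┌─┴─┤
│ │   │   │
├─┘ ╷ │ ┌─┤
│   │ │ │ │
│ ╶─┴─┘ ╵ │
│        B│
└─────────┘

Directions: down, right, up, right, right, down, left, down, left, down, left, down, right, right, right, right
Counts: {'down': 5, 'right': 7, 'up': 1, 'left': 3}
Most common: right (7 times)

Solution:

┌─┬───────┐
│A│↱ → ↓  │
│ ╵ ┌─╴ ╷ │
│↳ ↑│↓ ↲│ │
│ ┌─┘ ┌─┴─┤
│ │↓ ↲│   │
├─┘ ╷ │ ┌─┤
│↓ ↲│ │ │ │
│ ╶─┴─┘ ╵ │
│↳ → → → B│
└─────────┘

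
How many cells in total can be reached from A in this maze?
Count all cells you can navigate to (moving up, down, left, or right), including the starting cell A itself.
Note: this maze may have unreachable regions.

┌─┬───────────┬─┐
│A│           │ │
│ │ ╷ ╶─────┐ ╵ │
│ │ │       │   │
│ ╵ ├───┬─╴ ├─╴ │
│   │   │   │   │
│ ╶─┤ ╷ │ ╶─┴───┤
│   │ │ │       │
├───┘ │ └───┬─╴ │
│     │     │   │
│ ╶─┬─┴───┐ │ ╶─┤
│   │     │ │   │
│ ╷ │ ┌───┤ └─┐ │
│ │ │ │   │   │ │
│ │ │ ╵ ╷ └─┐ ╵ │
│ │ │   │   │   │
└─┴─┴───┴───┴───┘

Using BFS/flood-fill to find all reachable cells from A:
Maze size: 8 × 8 = 64 total cells
10 cell(s) are walled off and cannot be reached from A.
Reachable cells: 54

Reachable region (· marks reachable cells):

┌─┬───────────┬─┐
│A│· · · · · ·│·│
│ │ ╷ ╶─────┐ ╵ │
│·│·│· · · ·│· ·│
│ ╵ ├───┬─╴ ├─╴ │
│· ·│· ·│· ·│· ·│
│ ╶─┤ ╷ │ ╶─┴───┤
│· ·│·│·│· · · ·│
├───┘ │ └───┬─╴ │
│· · ·│· · ·│· ·│
│ ╶─┬─┴───┐ │ ╶─┤
│· ·│     │·│· ·│
│ ╷ │ ┌───┤ └─┐ │
│·│·│ │   │· ·│·│
│ │ │ ╵ ╷ └─┐ ╵ │
│·│·│   │   │· ·│
└─┴─┴───┴───┴───┘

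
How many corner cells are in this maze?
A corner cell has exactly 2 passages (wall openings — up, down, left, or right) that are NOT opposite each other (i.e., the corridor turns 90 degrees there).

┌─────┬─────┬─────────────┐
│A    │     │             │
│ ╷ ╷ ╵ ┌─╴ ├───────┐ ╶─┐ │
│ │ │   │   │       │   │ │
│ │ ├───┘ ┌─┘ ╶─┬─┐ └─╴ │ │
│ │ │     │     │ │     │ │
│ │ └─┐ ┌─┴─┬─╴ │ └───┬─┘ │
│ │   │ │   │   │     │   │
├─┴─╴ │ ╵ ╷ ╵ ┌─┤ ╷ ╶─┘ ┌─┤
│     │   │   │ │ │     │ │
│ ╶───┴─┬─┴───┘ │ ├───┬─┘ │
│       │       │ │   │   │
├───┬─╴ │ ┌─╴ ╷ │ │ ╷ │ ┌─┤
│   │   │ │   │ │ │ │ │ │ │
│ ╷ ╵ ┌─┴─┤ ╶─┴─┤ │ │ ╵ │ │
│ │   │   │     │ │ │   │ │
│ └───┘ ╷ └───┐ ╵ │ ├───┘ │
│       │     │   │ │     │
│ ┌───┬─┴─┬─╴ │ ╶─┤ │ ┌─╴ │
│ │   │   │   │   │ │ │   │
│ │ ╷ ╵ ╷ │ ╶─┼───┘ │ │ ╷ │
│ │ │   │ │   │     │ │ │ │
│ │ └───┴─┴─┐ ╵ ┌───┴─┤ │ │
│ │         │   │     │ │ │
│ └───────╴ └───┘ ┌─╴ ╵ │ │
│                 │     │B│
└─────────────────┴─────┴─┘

Counting corner cells (2 non-opposite passages):
Total corners: 82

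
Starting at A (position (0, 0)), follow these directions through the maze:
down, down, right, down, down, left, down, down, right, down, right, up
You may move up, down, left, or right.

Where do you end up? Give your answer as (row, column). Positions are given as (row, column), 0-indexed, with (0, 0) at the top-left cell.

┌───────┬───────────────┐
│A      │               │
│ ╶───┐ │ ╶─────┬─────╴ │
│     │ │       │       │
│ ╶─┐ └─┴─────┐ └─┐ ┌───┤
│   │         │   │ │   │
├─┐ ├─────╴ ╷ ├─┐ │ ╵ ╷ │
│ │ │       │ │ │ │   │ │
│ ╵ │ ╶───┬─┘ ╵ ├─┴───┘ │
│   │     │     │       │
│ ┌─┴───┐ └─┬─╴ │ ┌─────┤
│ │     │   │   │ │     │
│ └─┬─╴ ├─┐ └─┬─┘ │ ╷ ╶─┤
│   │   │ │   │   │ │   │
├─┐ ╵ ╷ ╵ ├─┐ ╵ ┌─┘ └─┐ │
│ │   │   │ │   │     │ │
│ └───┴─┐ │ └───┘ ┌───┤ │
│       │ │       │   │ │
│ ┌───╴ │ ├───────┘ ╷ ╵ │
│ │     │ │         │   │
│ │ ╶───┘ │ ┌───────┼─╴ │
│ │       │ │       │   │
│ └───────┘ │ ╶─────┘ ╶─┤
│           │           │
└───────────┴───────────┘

Following directions step by step:
Start: (0, 0)
  down: (0, 0) → (1, 0)
  down: (1, 0) → (2, 0)
  right: (2, 0) → (2, 1)
  down: (2, 1) → (3, 1)
  down: (3, 1) → (4, 1)
  left: (4, 1) → (4, 0)
  down: (4, 0) → (5, 0)
  down: (5, 0) → (6, 0)
  right: (6, 0) → (6, 1)
  down: (6, 1) → (7, 1)
  right: (7, 1) → (7, 2)
  up: (7, 2) → (6, 2)
Final position: (6, 2)

Path taken:

┌───────┬───────────────┐
│A      │               │
│ ╶───┐ │ ╶─────┬─────╴ │
│↓    │ │       │       │
│ ╶─┐ └─┴─────┐ └─┐ ┌───┤
│↳ ↓│         │   │ │   │
├─┐ ├─────╴ ╷ ├─┐ │ ╵ ╷ │
│ │↓│       │ │ │ │   │ │
│ ╵ │ ╶───┬─┘ ╵ ├─┴───┘ │
│↓ ↲│     │     │       │
│ ┌─┴───┐ └─┬─╴ │ ┌─────┤
│↓│     │   │   │ │     │
│ └─┬─╴ ├─┐ └─┬─┘ │ ╷ ╶─┤
│↳ ↓│B  │ │   │   │ │   │
├─┐ ╵ ╷ ╵ ├─┐ ╵ ┌─┘ └─┐ │
│ │↳ ↑│   │ │   │     │ │
│ └───┴─┐ │ └───┘ ┌───┤ │
│       │ │       │   │ │
│ ┌───╴ │ ├───────┘ ╷ ╵ │
│ │     │ │         │   │
│ │ ╶───┘ │ ┌───────┼─╴ │
│ │       │ │       │   │
│ └───────┘ │ ╶─────┘ ╶─┤
│           │           │
└───────────┴───────────┘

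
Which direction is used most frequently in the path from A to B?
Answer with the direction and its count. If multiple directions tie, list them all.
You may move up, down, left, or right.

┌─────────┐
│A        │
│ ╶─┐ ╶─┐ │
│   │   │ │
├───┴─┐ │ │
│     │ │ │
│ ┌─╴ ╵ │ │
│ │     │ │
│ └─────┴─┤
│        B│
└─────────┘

Directions: right, right, down, right, down, down, left, up, left, left, down, down, right, right, right, right
Counts: {'right': 7, 'down': 5, 'left': 3, 'up': 1}
Most common: right (7 times)

Solution:

┌─────────┐
│A → ↓    │
│ ╶─┐ ╶─┐ │
│   │↳ ↓│ │
├───┴─┐ │ │
│↓ ← ↰│↓│ │
│ ┌─╴ ╵ │ │
│↓│  ↑ ↲│ │
│ └─────┴─┤
│↳ → → → B│
└─────────┘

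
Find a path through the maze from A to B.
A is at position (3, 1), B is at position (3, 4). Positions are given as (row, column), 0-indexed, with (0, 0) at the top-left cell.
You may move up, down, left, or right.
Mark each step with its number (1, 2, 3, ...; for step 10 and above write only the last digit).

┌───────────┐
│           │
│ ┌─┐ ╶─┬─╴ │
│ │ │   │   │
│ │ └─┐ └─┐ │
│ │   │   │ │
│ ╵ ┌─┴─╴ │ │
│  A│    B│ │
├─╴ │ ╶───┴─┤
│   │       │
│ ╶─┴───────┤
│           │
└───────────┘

Finding the shortest path from (3, 1) to (3, 4):
Path length: 11 steps
Directions: left → up → up → up → right → right → down → right → down → right → down

Solution:

┌───────────┐
│4 5 6      │
│ ┌─┐ ╶─┬─╴ │
│3│ │7 8│   │
│ │ └─┐ └─┐ │
│2│   │9 0│ │
│ ╵ ┌─┴─╴ │ │
│1 A│    B│ │
├─╴ │ ╶───┴─┤
│   │       │
│ ╶─┴───────┤
│           │
└───────────┘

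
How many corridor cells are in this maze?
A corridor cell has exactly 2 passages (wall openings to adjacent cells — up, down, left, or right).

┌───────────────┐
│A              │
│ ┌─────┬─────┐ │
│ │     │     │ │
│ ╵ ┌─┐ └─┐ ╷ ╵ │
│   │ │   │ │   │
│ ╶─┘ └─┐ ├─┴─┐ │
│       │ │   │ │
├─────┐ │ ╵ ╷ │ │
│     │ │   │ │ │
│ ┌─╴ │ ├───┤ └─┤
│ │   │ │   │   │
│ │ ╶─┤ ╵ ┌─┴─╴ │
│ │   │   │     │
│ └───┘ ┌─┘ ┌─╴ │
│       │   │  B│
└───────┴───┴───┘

Counting cells with exactly 2 passages:
Total corridor cells: 50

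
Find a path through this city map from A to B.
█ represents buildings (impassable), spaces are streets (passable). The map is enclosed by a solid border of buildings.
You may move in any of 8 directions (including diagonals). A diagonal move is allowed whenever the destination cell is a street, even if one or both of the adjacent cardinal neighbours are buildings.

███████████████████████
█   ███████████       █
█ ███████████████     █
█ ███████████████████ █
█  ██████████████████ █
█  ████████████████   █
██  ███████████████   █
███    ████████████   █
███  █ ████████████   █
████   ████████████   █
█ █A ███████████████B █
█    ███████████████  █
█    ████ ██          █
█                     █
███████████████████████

Finding the shortest path from A to B:
Movement: 8-directional
Path length: 19 steps
Directions: down → down-right → down-right → right → right → right → right → right → right → right → right → right → right → right → right → right → up-right → up-right → up

Solution:

███████████████████████
█   ███████████       █
█ ███████████████     █
█ ███████████████████ █
█  ██████████████████ █
█  ████████████████   █
██  ███████████████   █
███    ████████████   █
███  █ ████████████   █
████   ████████████   █
█ █A ███████████████B █
█  ↘ ███████████████↑ █
█   ↘████ ██       ↗  █
█    →→→→→→→→→→→→→↗   █
███████████████████████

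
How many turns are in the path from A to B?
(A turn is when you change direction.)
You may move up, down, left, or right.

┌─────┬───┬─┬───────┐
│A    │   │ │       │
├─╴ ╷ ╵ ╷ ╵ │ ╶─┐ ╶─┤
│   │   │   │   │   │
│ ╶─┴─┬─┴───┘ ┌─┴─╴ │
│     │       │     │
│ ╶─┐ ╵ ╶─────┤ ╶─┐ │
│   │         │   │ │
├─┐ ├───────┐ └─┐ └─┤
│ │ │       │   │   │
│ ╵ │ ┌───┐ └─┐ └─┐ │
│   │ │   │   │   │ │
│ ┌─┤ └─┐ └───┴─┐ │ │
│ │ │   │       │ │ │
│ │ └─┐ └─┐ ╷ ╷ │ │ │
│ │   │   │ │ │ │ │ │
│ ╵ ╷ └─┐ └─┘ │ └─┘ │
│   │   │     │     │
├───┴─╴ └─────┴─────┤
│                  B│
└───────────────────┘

Directions: right, down, left, down, down, right, down, down, left, down, down, down, right, up, right, down, right, down, right, right, right, right, right, right
Number of turns: 14

Solution:

┌─────┬───┬─┬───────┐
│A ↓  │   │ │       │
├─╴ ╷ ╵ ╷ ╵ │ ╶─┐ ╶─┤
│↓ ↲│   │   │   │   │
│ ╶─┴─┬─┴───┘ ┌─┴─╴ │
│↓    │       │     │
│ ╶─┐ ╵ ╶─────┤ ╶─┐ │
│↳ ↓│         │   │ │
├─┐ ├───────┐ └─┐ └─┤
│ │↓│       │   │   │
│ ╵ │ ┌───┐ └─┐ └─┐ │
│↓ ↲│ │   │   │   │ │
│ ┌─┤ └─┐ └───┴─┐ │ │
│↓│ │   │       │ │ │
│ │ └─┐ └─┐ ╷ ╷ │ │ │
│↓│↱ ↓│   │ │ │ │ │ │
│ ╵ ╷ └─┐ └─┘ │ └─┘ │
│↳ ↑│↳ ↓│     │     │
├───┴─╴ └─────┴─────┤
│      ↳ → → → → → B│
└───────────────────┘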